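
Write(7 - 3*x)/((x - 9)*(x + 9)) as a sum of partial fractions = -17/(9*(x + 9)) - 10/(9*(x - 9))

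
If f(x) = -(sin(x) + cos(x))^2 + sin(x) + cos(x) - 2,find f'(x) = -2*cos(2*x) + sqrt(2)*cos(x + pi/4)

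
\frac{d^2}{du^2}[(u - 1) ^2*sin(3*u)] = -9*u^2*sin(3*u) + 18*u*sin(3*u) + 12*u*cos(3*u) - 7*sin(3*u) - 12*cos(3*u)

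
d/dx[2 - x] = -1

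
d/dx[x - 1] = 1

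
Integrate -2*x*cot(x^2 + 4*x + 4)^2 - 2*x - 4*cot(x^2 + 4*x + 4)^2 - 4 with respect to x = cot((x + 2)^2) + C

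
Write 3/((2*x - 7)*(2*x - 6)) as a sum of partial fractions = 3/(2*x - 7) - 3/(2*(x - 3))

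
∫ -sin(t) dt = cos(t) + C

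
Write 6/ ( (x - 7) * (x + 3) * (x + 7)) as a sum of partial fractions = 3/(28*(x + 7)) - 3/(20*(x + 3)) + 3/(70*(x - 7))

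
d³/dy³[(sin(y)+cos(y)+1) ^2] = -8*cos(2*y) - 2*sqrt(2)*cos(y + pi/4)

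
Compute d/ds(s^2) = 2*s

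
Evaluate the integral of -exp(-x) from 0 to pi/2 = -1 + exp(-pi/2)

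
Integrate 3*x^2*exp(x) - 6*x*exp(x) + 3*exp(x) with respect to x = 3*((x - 2)^2 + 1)*exp(x) + C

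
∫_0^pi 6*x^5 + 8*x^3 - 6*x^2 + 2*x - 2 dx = -1 + (-1 + pi + pi^3)^2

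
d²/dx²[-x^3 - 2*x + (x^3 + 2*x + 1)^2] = 30*x^4 + 48*x^2 + 6*x + 8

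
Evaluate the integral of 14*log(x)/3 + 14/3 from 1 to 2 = 28*log(2)/3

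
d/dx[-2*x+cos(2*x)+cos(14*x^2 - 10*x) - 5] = -28*x*sin(2*x*(7*x - 5)) - 2*sin(2*x) + 10*sin(2*x*(7*x - 5)) - 2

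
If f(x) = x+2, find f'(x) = 1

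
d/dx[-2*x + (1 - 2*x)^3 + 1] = -24*x^2 + 24*x - 8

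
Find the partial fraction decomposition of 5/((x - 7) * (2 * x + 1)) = -2/(3*(2*x + 1)) + 1/(3*(x - 7))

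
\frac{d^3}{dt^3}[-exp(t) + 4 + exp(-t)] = (-exp(2*t) - 1)*exp(-t)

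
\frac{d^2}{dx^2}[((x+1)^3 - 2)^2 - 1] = 30*x^4 + 120*x^3 + 180*x^2 + 96*x + 6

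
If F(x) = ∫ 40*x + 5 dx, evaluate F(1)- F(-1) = 10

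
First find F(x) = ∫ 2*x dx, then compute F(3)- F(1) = 8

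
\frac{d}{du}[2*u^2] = 4*u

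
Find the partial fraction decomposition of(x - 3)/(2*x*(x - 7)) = 2/(7*(x - 7)) + 3/(14*x)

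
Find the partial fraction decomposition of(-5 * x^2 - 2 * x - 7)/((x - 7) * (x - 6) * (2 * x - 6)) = -29/(12*(x - 3)) + 199/(6*(x - 6)) - 133/(4*(x - 7))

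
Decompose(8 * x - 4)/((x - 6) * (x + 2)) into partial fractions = 5/(2*(x + 2)) + 11/(2*(x - 6))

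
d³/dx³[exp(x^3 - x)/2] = 27*x^6*exp(x^3 - x)/2 - 27*x^4*exp(x^3 - x)/2 + 27*x^3*exp(x^3 - x) + 9*x^2*exp(x^3 - x)/2 - 9*x*exp(x^3 - x) + 5*exp(x^3 - x)/2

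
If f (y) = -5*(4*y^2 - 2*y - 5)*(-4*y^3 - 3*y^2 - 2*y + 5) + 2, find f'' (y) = 1600*y^3 + 240*y^2 - 540*y - 390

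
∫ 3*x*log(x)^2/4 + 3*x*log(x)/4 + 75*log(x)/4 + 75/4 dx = 3*x*log(x)/4 + 3*(x*log(x) + 24)^2/8 + C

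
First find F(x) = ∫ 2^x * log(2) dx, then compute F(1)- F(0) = 1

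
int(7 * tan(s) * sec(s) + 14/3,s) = 14*s/3 + 7*sec(s) + C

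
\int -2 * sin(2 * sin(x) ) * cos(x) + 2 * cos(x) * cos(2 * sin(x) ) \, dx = sqrt(2)*sin(2*sin(x) + pi/4) + C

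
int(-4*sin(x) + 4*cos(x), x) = 4*sqrt(2)*sin(x + pi/4) + C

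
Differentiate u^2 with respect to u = 2*u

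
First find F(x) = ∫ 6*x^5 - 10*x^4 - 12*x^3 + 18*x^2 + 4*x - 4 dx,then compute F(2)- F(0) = 0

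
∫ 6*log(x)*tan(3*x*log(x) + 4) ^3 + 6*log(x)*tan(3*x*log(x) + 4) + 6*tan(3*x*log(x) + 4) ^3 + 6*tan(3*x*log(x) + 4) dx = tan(3*x*log(x) + 4)^2 + C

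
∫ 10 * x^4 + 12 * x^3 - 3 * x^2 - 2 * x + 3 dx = 2*x^5 + 3*x^4 - x^3 - x^2 + 3*x + C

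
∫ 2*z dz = z^2 + C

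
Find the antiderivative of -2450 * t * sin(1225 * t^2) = cos(1225*t^2) + C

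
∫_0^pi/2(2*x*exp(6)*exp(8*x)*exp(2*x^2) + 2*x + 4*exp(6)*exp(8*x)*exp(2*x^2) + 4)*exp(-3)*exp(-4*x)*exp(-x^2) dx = -exp(3) - exp(1 - (pi/2 + 2)^2) + exp(-3) + exp(-1 + (pi/2 + 2)^2)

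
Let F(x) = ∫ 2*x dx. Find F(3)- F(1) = 8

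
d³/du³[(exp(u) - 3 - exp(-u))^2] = (8*exp(4*u) - 6*exp(3*u) - 6*exp(u) - 8)*exp(-2*u)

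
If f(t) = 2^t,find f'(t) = 2^t*log(2)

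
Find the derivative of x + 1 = 1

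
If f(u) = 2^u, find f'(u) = 2^u*log(2)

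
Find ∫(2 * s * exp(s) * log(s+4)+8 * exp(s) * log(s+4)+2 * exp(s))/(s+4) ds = 2*exp(s)*log(s + 4) + C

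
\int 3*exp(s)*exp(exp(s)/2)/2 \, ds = 3*exp(exp(s)/2) + C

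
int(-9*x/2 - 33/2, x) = -9*x^2/4 - 33*x/2 + C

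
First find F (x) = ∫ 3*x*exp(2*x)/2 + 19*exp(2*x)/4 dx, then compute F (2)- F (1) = -11*exp(2)/4 + 7*exp(4)/2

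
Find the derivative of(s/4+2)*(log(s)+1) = (s*log(s) + 2*s + 8)/(4*s)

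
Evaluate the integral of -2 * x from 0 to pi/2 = -pi^2/4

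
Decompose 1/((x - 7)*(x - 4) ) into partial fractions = -1/(3*(x - 4)) + 1/(3*(x - 7))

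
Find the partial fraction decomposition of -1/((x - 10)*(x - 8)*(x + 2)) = -1/(120*(x + 2)) + 1/(20*(x - 8)) - 1/(24*(x - 10))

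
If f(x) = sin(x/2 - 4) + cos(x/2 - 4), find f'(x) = sqrt(2)*cos(x/2 - 4 + pi/4)/2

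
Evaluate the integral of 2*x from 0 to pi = pi^2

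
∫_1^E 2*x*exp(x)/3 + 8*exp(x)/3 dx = -8*E/3 + 2*(E/3 + 1)*exp(E)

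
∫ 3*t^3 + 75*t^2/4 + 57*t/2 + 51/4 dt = 3*t^4/4 + 25*t^3/4 + 57*t^2/4 + 51*t/4 + C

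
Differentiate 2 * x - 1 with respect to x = 2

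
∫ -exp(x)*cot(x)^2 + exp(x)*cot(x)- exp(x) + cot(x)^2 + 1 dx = (exp(x) - 1)*cot(x) + C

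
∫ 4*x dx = 2*x^2 + C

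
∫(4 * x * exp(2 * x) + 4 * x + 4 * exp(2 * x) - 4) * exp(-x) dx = 8*x*sinh(x) + C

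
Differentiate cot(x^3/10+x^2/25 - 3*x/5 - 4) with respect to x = (-15*x^2 - 4*x + 30)/(50*sin(x^3/10 + x^2/25 - 3*x/5 - 4)^2)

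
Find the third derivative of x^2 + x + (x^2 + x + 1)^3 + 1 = 120*x^3 + 180*x^2 + 144*x + 42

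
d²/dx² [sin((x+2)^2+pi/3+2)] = -4*x^2*sin(x^2 + 4*x + pi/3 + 6) - 16*x*sin(x^2 + 4*x + pi/3 + 6) - 16*sin(x^2 + 4*x + pi/3 + 6) + 2*cos(x^2 + 4*x + pi/3 + 6)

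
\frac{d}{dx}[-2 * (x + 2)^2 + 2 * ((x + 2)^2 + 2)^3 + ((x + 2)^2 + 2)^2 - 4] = 12*x^5 + 120*x^4 + 532*x^3 + 1272*x^2 + 1636*x + 904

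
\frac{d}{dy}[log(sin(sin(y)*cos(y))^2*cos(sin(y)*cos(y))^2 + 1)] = (-sin(2*y - 2*sin(2*y)) + sin(2*y + 2*sin(2*y)))/(4*(9/8 - cos(2*sin(2*y))/8))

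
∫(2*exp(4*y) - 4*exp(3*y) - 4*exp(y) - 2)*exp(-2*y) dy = ((exp(y) - 2)*exp(y) - 1)^2*exp(-2*y) + C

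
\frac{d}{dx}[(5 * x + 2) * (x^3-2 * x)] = 20*x^3 + 6*x^2 - 20*x - 4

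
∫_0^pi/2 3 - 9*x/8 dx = -(-3 + 3*pi/8)^2 - 3*pi/4 + 9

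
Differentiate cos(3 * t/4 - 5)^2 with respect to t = -3*sin(3*t/2 - 10)/4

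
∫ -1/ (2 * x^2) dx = 1/(2*x) + C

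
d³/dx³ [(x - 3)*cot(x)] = -6*x*cot(x)^4 - 8*x*cot(x)^2 - 2*x + 18*cot(x)^4 + 6*cot(x)^3 + 24*cot(x)^2 + 6*cot(x) + 6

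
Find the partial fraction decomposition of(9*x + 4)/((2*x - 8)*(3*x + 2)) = 3/(14*(3*x + 2)) + 10/(7*(x - 4))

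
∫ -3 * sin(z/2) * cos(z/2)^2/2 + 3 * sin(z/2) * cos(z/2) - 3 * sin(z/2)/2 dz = (cos(z/2) - 1)^3 + C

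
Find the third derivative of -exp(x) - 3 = -exp(x)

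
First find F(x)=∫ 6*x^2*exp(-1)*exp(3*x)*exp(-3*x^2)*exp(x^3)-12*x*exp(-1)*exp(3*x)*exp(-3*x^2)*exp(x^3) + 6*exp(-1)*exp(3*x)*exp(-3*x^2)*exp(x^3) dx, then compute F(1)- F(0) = 2 - 2*exp(-1)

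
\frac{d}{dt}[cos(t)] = -sin(t)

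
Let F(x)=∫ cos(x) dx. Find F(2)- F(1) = -sin(1) + sin(2)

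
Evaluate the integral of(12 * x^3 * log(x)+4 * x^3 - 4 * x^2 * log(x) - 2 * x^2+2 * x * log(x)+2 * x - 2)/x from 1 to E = -2*exp(2) - 2 + 2*E + 4*exp(3)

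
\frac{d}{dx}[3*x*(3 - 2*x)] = 9 - 12*x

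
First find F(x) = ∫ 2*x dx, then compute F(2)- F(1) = 3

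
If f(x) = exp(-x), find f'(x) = -exp(-x)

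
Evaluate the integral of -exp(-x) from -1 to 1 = -E + exp(-1)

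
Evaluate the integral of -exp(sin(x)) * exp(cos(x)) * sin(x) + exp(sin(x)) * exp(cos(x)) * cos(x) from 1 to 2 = -exp(cos(1) + sin(1)) + exp(cos(2) + sin(2))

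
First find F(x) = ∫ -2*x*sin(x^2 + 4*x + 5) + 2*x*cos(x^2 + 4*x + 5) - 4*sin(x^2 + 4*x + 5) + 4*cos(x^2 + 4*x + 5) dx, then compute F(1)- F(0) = cos(10) + sin(10) - cos(5) - sin(5)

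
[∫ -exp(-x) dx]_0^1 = -1 + exp(-1)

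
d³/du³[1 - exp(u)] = -exp(u)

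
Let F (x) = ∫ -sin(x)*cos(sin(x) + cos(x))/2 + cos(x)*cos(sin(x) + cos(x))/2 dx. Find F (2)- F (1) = -sin(cos(1) + sin(1))/2 + sin(cos(2) + sin(2))/2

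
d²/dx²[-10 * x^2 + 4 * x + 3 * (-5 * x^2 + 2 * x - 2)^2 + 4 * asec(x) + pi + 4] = (900*x^7 - 360*x^6 - 1676*x^5 + 720*x^4 + 652*x^3 - 8*x^2*sqrt(1 - 1/x^2) - 360*x^2 + 124*x + 4*sqrt(1 - 1/x^2))/(x^5 - 2*x^3 + x)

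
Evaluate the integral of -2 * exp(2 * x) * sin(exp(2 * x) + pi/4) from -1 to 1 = -cos(exp(-2) + pi/4) + cos(pi/4 + exp(2))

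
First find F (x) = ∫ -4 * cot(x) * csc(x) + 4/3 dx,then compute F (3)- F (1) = -4*csc(1) + 8/3 + 4*csc(3)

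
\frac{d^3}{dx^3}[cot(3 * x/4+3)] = -81*cot(3*x/4 + 3)^4/32 - 27*cot(3*x/4 + 3)^2/8 - 27/32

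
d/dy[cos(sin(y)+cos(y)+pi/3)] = -sqrt(2)*sin(sqrt(2)*sin(y + pi/4) + pi/3)*cos(y + pi/4)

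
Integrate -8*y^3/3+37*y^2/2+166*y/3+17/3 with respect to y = -2*y^4/3 + 37*y^3/6 + 83*y^2/3 + 17*y/3 + C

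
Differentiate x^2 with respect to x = 2*x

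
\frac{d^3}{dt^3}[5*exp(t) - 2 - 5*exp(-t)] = (5*exp(2*t) + 5)*exp(-t)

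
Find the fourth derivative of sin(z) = sin(z)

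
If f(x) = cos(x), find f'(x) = -sin(x)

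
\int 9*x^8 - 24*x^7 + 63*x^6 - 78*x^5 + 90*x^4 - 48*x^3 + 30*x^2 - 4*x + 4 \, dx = x^9 - 3*x^8 + 9*x^7 - 13*x^6 + 18*x^5 - 12*x^4 + 10*x^3 - 2*x^2 + 4*x + C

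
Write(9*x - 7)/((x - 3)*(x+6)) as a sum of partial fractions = 61/(9*(x + 6)) + 20/(9*(x - 3))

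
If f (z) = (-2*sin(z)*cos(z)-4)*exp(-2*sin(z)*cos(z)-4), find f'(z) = (sin(4*z) + 6*cos(2*z))*exp(-sin(2*z) - 4)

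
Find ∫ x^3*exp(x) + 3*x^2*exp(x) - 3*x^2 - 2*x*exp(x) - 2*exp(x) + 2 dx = x*(x^2 - 2)*(exp(x) - 1) + C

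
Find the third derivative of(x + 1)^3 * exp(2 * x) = 8*x^3*exp(2*x) + 60*x^2*exp(2*x) + 132*x*exp(2*x) + 86*exp(2*x)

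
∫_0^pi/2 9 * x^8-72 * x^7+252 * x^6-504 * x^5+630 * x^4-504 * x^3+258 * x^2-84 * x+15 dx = (-1 + pi/2)^9 + 2*(-1 + pi/2)^3 + 3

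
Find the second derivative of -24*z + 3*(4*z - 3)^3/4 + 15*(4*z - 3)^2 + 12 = 288*z + 264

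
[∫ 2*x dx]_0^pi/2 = pi^2/4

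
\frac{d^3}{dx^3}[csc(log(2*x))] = (-15*sin(log(x) + log(2)) - 3*sin(3*(log(x) + log(2))) - 25*cos(log(x) + log(2)) + cos(3*(log(x) + log(2))))/(x^3*(1 - cos(2*(log(x) + log(2))))^2)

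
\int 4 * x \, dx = 2*x^2 + C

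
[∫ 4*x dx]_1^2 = 6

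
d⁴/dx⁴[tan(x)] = 24*tan(x)^5 + 40*tan(x)^3 + 16*tan(x)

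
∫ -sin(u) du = cos(u) + C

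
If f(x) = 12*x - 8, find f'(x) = 12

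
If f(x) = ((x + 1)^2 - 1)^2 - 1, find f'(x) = 4*x^3 + 12*x^2 + 8*x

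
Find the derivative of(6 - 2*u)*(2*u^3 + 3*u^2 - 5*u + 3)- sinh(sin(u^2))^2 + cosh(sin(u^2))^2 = -16*u^3 + 18*u^2 + 56*u - 36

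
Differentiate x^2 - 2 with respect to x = 2*x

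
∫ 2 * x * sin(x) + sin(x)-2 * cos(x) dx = (-2*x - 1)*cos(x) + C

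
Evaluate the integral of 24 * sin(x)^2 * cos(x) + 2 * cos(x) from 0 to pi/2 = 10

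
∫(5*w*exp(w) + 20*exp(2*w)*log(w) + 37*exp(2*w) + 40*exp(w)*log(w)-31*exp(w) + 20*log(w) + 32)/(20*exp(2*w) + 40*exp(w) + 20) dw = (5*(w - 20)*exp(w) + 4*(exp(w) + 1)*(5*w*log(w) + 3*w - 10))/(20*(exp(w) + 1)) + C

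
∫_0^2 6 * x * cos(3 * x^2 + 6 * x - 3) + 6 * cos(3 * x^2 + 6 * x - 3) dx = sin(3) + sin(21)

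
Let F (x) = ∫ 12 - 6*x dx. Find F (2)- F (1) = 3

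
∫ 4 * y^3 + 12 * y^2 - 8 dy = y^4 + 4*y^3 - 8*y + C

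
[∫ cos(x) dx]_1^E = -sin(1) + sin(E)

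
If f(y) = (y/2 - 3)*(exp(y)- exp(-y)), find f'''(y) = (y*exp(2*y) + y - 3*exp(2*y) - 9)*exp(-y)/2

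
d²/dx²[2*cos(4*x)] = -32*cos(4*x)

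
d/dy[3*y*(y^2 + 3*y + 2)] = 9*y^2 + 18*y + 6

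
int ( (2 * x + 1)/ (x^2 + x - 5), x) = log(-x^2 - x + 5) + C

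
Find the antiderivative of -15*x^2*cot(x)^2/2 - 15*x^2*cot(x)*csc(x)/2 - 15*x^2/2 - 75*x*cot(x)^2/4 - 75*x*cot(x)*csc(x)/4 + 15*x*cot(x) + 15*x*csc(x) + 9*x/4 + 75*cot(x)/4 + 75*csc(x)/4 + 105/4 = 3*x*(2*x + 5)*(5*cot(x) + 5*csc(x) + 7)/4 + C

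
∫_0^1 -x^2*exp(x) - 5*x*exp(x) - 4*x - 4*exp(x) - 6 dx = -5*E - 7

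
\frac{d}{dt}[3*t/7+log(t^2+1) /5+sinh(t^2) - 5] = (70*t^3*cosh(t^2) + 15*t^2 + 70*t*cosh(t^2) + 14*t + 15)/(35*t^2 + 35)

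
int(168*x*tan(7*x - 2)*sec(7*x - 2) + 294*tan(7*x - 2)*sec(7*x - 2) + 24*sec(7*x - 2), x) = (24*x + 42)*sec(7*x - 2) + C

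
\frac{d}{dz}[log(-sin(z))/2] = 1/(2*tan(z))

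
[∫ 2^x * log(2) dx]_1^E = -2 + 2^E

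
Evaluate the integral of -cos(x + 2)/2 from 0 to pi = sin(2)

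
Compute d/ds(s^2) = 2*s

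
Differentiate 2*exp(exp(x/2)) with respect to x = exp(x/2 + exp(x/2))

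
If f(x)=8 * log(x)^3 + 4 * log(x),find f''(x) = (-24*log(x)^2 + 48*log(x) - 4)/x^2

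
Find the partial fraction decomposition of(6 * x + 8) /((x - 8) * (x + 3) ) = 10/(11*(x + 3)) + 56/(11*(x - 8))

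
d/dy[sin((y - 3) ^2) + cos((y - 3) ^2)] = -2*y*sin(y^2 - 6*y + 9) + 2*y*cos(y^2 - 6*y + 9) + 6*sin(y^2 - 6*y + 9) - 6*cos(y^2 - 6*y + 9)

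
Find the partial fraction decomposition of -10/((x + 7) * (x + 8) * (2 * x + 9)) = -8/(7*(2*x + 9)) - 10/(7*(x + 8)) + 2/(x + 7)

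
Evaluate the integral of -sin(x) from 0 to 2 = -1 + cos(2)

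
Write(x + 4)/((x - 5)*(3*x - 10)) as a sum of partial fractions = -22/(5*(3*x - 10)) + 9/(5*(x - 5))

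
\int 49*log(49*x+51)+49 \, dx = (49*x + 51)*log(49*x + 51) + C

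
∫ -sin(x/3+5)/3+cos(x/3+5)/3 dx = sqrt(2)*sin(x/3 + pi/4 + 5) + C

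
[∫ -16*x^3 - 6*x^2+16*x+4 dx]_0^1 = 6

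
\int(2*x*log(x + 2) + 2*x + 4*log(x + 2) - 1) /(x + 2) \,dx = (2*x - 1)*log(x + 2) + C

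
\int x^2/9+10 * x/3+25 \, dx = x^3/27 + 5*x^2/3 + 25*x + C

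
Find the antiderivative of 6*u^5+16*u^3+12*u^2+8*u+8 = u^6 + 4*u^4 + 4*u^3 + 4*u^2 + 8*u + C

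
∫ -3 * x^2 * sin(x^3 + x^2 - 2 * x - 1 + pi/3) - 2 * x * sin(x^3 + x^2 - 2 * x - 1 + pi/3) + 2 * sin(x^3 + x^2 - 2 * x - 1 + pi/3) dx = cos(x^3 + x^2 - 2*x - 1 + pi/3) + C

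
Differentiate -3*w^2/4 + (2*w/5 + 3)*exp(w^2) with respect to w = 4*w^2*exp(w^2)/5 + 6*w*exp(w^2) - 3*w/2 + 2*exp(w^2)/5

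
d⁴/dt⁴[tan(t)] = 24*tan(t)^5 + 40*tan(t)^3 + 16*tan(t)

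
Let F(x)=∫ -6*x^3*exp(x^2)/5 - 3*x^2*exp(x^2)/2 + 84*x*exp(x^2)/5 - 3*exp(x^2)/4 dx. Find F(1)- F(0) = -9 + 153*E/20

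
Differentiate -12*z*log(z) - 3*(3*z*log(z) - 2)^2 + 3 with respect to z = -54*z*log(z)^2 - 54*z*log(z) + 24*log(z) + 24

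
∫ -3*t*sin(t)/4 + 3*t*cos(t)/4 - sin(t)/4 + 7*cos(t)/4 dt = sqrt(2)*(3*t + 4)*sin(t + pi/4)/4 + C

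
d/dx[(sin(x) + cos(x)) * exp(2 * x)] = (sin(x) + 3*cos(x))*exp(2*x)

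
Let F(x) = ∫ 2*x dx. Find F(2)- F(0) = 4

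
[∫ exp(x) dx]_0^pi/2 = -1 + exp(pi/2)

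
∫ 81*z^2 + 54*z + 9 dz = 27*z^3 + 27*z^2 + 9*z + C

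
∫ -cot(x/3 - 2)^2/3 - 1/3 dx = cot(x/3 - 2) + C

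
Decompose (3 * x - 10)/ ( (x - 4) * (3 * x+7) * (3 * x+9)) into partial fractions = 51/(38*(3*x + 7)) - 19/(42*(x + 3)) + 2/(399*(x - 4))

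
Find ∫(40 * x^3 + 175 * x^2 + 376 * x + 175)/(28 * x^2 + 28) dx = 5*x^2/7 + 25*x/4 + 6*log(x^2 + 1) + C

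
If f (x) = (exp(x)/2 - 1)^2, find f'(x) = exp(2*x)/2 - exp(x)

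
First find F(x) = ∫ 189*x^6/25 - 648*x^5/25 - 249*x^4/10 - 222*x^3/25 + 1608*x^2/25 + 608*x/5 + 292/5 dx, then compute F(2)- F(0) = 992/5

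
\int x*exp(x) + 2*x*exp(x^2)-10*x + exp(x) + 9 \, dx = -5*x^2 + x*exp(x) + 9*x + exp(x^2) + C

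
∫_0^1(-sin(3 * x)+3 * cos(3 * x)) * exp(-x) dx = exp(-1)*sin(3)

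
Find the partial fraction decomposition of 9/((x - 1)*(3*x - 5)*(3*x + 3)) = 27/(16*(3*x - 5)) + 3/(16*(x + 1)) - 3/(4*(x - 1))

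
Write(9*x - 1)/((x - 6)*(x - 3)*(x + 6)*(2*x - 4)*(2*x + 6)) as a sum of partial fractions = -55/(10368*(x + 6)) + 7/(810*(x + 3)) + 17/(640*(x - 2)) - 13/(324*(x - 3)) + 53/(5184*(x - 6))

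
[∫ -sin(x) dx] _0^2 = -1 + cos(2)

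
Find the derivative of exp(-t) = -exp(-t)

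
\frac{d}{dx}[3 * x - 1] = 3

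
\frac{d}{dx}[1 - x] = -1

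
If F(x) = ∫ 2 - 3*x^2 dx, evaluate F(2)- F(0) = -4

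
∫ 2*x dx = x^2 + C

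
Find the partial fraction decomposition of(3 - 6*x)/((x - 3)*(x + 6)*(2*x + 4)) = 13/(24*(x + 6)) - 3/(8*(x + 2)) - 1/(6*(x - 3))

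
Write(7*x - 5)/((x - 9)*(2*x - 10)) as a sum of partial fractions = -15/(4*(x - 5)) + 29/(4*(x - 9))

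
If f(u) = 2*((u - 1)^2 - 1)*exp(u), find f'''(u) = 2*u^2*exp(u) + 8*u*exp(u)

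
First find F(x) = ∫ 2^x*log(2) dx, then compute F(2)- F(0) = 3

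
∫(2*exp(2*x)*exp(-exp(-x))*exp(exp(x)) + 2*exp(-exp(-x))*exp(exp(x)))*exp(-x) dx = 2*exp(2*sinh(x)) + C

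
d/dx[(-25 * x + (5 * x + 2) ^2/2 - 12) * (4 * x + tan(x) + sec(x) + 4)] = 5*(5*x^2*sin(x) + 30*x^2*cos(2*x) + 35*x^2 - 6*x*sin(x) + 5*x*sin(2*x) + 10*x*cos(x) - 4*x*cos(2*x) - 10*x - 4*sin(x) - 3*sin(2*x) - 6*cos(x) - 20*cos(2*x) - 24)/(cos(2*x) + 1)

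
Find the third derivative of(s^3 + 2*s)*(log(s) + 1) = (6*s^2*log(s) + 17*s^2 - 2)/s^2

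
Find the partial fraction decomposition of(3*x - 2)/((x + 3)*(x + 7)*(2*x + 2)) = -23/(48*(x + 7)) + 11/(16*(x + 3)) - 5/(24*(x + 1))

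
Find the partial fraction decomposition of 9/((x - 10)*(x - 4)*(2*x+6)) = 9/(182*(x + 3)) - 3/(28*(x - 4)) + 3/(52*(x - 10))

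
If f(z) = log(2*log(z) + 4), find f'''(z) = (2*log(z)^2 + 11*log(z) + 16)/(z^3*log(z)^3 + 6*z^3*log(z)^2 + 12*z^3*log(z) + 8*z^3)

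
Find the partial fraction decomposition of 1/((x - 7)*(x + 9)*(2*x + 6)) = 1/(192*(x + 9)) - 1/(120*(x + 3)) + 1/(320*(x - 7))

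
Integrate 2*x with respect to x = x^2 + C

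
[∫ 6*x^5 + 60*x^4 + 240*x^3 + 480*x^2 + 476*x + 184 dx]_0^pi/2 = -56 - 2*(pi/2 + 2)^2 + (pi/2 + 2)^6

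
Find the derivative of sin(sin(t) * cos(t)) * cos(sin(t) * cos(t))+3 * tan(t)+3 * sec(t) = ((1 - cos(2*t))^2*cos(sin(2*t)) + 6*sin(t) + 3*cos(2*t - sin(2*t))/2 + 3*cos(2*t + sin(2*t))/2 - cos(sin(2*t)) + 3*cos(2*t)/cos(t)^2 + 3/cos(t)^2)/(cos(2*t) + 1)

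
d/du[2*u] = 2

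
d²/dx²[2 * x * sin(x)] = -2*x*sin(x) + 4*cos(x)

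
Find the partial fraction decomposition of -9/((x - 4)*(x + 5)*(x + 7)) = -9/(22*(x + 7)) + 1/(2*(x + 5)) - 1/(11*(x - 4))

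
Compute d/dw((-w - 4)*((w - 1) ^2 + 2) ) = -3*w^2 - 4*w + 5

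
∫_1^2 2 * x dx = 3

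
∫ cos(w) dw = sin(w) + C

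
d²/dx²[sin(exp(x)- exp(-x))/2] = (-exp(4*x)*sin(exp(x) - exp(-x)) + exp(3*x)*cos(exp(x) - exp(-x)) - 2*exp(2*x)*sin(exp(x) - exp(-x)) - exp(x)*cos(exp(x) - exp(-x)) - sin(exp(x) - exp(-x)))*exp(-2*x)/2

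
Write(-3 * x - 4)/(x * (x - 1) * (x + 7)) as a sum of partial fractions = 17/(56*(x + 7)) - 7/(8*(x - 1)) + 4/(7*x)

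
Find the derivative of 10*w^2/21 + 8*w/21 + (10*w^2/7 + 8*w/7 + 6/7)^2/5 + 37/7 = 80*w^3/49 + 96*w^2/49 + 1804*w/735 + 568/735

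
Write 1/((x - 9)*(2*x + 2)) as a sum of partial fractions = -1/(20*(x + 1)) + 1/(20*(x - 9))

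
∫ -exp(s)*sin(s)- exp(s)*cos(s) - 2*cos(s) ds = (-exp(s) - 2)*sin(s) + C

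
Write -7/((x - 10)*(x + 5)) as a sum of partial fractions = 7/(15*(x + 5)) - 7/(15*(x - 10))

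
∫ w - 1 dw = w^2/2 - w + C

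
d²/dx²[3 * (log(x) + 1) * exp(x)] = (3*x^2*exp(x)*log(x) + 3*x^2*exp(x) + 6*x*exp(x) - 3*exp(x))/x^2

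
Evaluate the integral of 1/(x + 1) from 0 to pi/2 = -log(3) + log(3 + 3*pi/2)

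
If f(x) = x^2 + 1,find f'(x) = 2*x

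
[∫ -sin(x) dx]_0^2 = -1 + cos(2)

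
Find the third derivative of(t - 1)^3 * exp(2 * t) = 8*t^3*exp(2*t) + 12*t^2*exp(2*t) - 12*t*exp(2*t) - 2*exp(2*t)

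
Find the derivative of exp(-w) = -exp(-w)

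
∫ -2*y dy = -y^2 + C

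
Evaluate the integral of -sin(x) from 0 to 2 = -1 + cos(2)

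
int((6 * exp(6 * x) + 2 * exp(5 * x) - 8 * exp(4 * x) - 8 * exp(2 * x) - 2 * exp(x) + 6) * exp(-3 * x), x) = -16*sinh(x) + 4*sinh(3*x) + 2*cosh(2*x) + C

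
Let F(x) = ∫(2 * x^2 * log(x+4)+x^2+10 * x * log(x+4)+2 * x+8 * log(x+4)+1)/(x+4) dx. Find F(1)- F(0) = -log(4) + 4*log(5)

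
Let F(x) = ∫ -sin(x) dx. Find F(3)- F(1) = cos(3) - cos(1)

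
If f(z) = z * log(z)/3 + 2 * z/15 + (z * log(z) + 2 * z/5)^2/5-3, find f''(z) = (150*z*log(z)^2 + 570*z*log(z) + 354*z + 125)/(375*z)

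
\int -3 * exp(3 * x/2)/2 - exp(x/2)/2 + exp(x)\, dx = -exp(3*x/2) - exp(x/2) + exp(x) + C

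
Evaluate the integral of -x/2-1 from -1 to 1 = -2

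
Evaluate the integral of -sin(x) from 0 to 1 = -1 + cos(1)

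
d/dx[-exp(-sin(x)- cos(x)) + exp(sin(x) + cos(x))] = sqrt(2)*(exp(2*sin(x))*exp(2*cos(x)) + 1)*exp(-sqrt(2)*sin(x + pi/4))*cos(x + pi/4)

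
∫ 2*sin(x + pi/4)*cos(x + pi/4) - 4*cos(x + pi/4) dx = (sin(x + pi/4) - 2)^2 + C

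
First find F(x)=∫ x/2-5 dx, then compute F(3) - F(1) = -8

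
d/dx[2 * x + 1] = 2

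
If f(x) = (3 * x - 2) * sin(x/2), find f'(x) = 3*x*cos(x/2)/2 + 3*sin(x/2) - cos(x/2)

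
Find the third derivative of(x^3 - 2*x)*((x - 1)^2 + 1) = 60*x^2 - 48*x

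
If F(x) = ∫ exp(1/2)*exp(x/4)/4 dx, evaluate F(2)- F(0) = E - exp(1/2)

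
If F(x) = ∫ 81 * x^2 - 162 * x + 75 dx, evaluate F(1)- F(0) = 21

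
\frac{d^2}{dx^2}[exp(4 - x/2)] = exp(4 - x/2)/4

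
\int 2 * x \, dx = x^2 + C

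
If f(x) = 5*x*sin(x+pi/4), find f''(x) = -5*x*sin(x + pi/4) + 10*cos(x + pi/4)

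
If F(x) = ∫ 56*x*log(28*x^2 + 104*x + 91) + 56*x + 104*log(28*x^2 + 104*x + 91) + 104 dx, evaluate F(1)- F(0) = -91*log(91) + 223*log(223)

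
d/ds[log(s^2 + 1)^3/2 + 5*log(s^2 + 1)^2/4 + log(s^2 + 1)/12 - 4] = (18*s*log(s^2 + 1)^2 + 30*s*log(s^2 + 1) + s)/(6*s^2 + 6)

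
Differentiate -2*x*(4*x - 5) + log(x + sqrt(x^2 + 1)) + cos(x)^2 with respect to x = (-16*x^3 - 16*x^2*sqrt(x^2 + 1) - x^2*sin(2*x) + 10*x^2 - x*sqrt(x^2 + 1)*sin(2*x) + 10*x*sqrt(x^2 + 1) - 15*x + sqrt(x^2 + 1) - sin(2*x) + 10)/(x^2 + x*sqrt(x^2 + 1) + 1)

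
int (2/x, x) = 2*log(x/2) + C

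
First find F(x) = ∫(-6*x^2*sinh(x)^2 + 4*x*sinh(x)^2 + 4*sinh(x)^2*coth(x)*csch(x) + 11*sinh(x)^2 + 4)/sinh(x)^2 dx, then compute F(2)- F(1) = -4*coth(2) - 4*csch(2) + 3 + 4*csch(1) + 4*coth(1)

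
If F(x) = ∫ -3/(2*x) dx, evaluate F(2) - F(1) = -3*log(2)/2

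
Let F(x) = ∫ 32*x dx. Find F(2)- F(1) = 48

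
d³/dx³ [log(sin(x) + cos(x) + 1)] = (cos(2*x) + 3*sqrt(2)*cos(x + pi/4))/(2*(sqrt(2)*sin(x)^2*cos(x + pi/4) + sin(x)^2 + 2*sin(x)*cos(x) + sqrt(2)*sin(x)*cos(x + pi/4) + 3*sin(x) + 2*cos(x) + 2))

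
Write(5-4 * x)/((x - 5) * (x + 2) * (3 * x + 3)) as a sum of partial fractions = 13/(21*(x + 2)) - 1/(2*(x + 1)) - 5/(42*(x - 5))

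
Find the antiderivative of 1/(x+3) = log(x + 3) + C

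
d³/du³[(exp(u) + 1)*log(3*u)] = (u^3*exp(u)*log(u) + u^3*exp(u)*log(3) + 3*u^2*exp(u) - 3*u*exp(u) + 2*exp(u) + 2)/u^3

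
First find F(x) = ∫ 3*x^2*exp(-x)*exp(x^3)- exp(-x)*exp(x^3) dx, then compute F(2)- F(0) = -1 + exp(6)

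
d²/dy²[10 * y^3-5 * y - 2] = 60*y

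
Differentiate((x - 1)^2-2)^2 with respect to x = 4*x^3 - 12*x^2 + 4*x + 4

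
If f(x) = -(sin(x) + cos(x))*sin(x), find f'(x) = -sqrt(2)*sin(2*x + pi/4)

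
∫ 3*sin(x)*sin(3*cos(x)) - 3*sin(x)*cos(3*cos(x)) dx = sqrt(2)*sin(3*cos(x) + pi/4) + C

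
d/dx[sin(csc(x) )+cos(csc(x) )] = -sqrt(2)*cos(x)*cos(pi/4 + 1/sin(x))/sin(x)^2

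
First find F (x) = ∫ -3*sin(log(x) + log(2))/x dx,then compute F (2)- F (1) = -3*cos(log(2)) + 3*cos(log(4))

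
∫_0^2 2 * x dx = 4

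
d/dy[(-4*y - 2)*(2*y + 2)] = -16*y - 12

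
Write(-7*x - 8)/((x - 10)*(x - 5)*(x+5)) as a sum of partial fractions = 9/(50*(x + 5)) + 43/(50*(x - 5)) - 26/(25*(x - 10))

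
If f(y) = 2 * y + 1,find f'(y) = 2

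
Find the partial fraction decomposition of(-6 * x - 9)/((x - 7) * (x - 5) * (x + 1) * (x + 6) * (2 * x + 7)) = -64/(2975*(2*x + 7)) + 27/(3575*(x + 6)) - 1/(400*(x + 1)) + 13/(748*(x - 5)) - 17/(1456*(x - 7))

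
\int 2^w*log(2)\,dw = 2^w + C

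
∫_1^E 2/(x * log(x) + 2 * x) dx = -2*log(2) + 2*log(3)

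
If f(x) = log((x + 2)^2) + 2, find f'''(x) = 4/(x^3 + 6*x^2 + 12*x + 8)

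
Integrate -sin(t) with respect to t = cos(t) + C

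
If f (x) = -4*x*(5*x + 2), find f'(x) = -40*x - 8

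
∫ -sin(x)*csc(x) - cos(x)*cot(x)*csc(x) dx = 1/tan(x) + C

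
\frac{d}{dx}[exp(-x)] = -exp(-x)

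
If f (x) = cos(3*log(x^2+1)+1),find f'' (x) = 6*(x^2*sin(3*log(x^2 + 1) + 1) - 6*x^2*cos(3*log(x^2 + 1) + 1) - sin(3*log(x^2 + 1) + 1))/(x^4 + 2*x^2 + 1)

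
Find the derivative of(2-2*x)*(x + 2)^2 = -6*x^2 - 12*x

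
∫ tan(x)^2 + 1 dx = tan(x) + C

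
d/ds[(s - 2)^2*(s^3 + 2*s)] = 5*s^4 - 16*s^3 + 18*s^2 - 16*s + 8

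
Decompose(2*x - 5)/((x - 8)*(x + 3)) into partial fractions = 1/(x + 3) + 1/(x - 8)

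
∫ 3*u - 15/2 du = 3*u^2/2 - 15*u/2 + C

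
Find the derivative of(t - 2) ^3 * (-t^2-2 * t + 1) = -5*t^4 + 16*t^3 + 3*t^2 - 44*t + 28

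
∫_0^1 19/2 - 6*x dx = 13/2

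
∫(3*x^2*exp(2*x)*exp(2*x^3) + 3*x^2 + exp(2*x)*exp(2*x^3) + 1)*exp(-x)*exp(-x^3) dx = -exp(-x^3 - x) + exp(x^3 + x) + C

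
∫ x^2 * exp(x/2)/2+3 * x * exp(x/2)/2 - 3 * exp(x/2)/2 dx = (x^2 - x - 1)*exp(x/2) + C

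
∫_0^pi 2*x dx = pi^2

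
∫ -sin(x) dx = cos(x) + C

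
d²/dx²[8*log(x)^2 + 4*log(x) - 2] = (12 - 16*log(x))/x^2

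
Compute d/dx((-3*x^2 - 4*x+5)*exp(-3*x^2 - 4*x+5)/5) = (18*x^3 + 36*x^2 - 20*x - 24)*exp(-3*x^2 - 4*x + 5)/5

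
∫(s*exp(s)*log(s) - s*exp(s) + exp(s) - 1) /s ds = (exp(s) - 1)*(log(s) - 1) + C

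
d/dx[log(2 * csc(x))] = -cot(x)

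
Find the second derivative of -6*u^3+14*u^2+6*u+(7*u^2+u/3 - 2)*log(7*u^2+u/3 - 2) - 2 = (-2268*u^3 + 882*u^2*log(7*u^2 + u/3 - 2) + 4302*u^2 + 42*u*log(7*u^2 + u/3 - 2) + 858*u - 252*log(7*u^2 + u/3 - 2) - 755)/(63*u^2 + 3*u - 18)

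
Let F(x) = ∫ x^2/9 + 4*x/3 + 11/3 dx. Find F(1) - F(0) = 118/27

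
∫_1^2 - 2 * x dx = -3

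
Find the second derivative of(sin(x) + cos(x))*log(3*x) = sqrt(2)*(-x^2*log(x)*sin(x + pi/4) - x^2*log(3)*sin(x + pi/4) + 2*x*cos(x + pi/4) - sin(x + pi/4))/x^2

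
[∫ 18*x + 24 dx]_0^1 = 33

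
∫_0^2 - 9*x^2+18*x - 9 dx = -6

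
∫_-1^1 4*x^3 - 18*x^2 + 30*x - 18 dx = -48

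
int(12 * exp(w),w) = 12*exp(w) + C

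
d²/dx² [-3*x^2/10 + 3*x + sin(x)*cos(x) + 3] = -2*sin(2*x) - 3/5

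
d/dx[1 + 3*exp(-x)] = -3*exp(-x)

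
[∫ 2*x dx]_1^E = -1 + exp(2)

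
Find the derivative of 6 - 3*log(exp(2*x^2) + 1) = -12*x*exp(2*x^2)/(exp(2*x^2) + 1)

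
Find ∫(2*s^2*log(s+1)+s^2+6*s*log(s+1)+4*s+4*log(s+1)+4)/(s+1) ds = (s + 2)^2*log(s + 1) + C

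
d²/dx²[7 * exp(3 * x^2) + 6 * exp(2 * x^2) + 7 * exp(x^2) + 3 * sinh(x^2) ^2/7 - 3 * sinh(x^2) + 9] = 252*x^2*exp(3*x^2) + 96*x^2*exp(2*x^2) + 28*x^2*exp(x^2) - 12*x^2*sinh(x^2) + 24*x^2*cosh(2*x^2)/7 + 42*exp(3*x^2) + 24*exp(2*x^2) + 14*exp(x^2) + 6*sinh(2*x^2)/7 - 6*cosh(x^2)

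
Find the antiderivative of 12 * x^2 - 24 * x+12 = 4*x^3 - 12*x^2 + 12*x + C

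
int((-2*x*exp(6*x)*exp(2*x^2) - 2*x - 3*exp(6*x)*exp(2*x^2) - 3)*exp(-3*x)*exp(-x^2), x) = -2*sinh(x*(x + 3)) + C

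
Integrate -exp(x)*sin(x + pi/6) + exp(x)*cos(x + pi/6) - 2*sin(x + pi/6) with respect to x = (exp(x) + 2)*cos(x + pi/6) + C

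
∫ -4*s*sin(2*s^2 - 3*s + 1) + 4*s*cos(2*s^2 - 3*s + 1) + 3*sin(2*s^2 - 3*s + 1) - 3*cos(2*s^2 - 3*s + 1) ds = sin(2*s^2 - 3*s + 1) + cos(2*s^2 - 3*s + 1) + C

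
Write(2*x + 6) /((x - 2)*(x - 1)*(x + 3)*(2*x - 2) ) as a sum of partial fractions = -1/(x - 1) - 1/(x - 1)^2 + 1/(x - 2)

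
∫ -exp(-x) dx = exp(-x) + C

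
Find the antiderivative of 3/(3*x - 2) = log(2 - 3*x) + C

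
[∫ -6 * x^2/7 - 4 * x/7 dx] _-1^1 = -4/7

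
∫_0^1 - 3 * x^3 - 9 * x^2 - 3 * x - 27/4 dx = -12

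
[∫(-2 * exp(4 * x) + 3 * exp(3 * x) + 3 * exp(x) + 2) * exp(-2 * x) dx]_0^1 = -(E - exp(-1))^2 - 3*exp(-1) + 3*E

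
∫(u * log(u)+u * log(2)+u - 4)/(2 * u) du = (u - 4)*log(2*u)/2 + C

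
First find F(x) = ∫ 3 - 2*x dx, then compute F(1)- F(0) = 2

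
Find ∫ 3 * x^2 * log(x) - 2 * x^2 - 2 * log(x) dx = x*(x^2 - 2)*(log(x) - 1) + C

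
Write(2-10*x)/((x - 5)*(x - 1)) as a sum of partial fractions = 2/(x - 1) - 12/(x - 5)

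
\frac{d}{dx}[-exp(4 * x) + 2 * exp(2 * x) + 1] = -4*exp(4*x) + 4*exp(2*x)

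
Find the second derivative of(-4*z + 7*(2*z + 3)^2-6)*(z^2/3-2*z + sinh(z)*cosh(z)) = 56*z^2*sinh(2*z) + 112*z^2 + 160*z*sinh(2*z) + 112*z*cosh(2*z) - 176*z + 142*sinh(2*z) + 160*cosh(2*z) - 282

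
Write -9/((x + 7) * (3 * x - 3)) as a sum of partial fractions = 3/(8*(x + 7)) - 3/(8*(x - 1))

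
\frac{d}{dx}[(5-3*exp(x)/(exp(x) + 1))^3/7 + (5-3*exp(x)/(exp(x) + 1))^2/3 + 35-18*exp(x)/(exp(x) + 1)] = (-190*exp(3*x) - 530*exp(2*x) - 421*exp(x))/(7*exp(4*x) + 28*exp(3*x) + 42*exp(2*x) + 28*exp(x) + 7)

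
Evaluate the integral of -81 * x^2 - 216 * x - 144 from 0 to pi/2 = (-3*pi/2 - 4)^3 + 64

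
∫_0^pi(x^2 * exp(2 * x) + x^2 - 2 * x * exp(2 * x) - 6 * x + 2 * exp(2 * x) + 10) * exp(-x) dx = ((-2 + pi)^2 + 2)*(-exp(-pi) + exp(pi))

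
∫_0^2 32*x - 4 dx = 56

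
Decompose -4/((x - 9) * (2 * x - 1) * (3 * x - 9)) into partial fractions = -16/(255*(2*x - 1)) + 2/(45*(x - 3)) - 2/(153*(x - 9))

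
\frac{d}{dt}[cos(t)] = -sin(t)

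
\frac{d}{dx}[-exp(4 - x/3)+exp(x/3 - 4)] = (exp(2*x/3 - 8) + 1)*exp(4 - x/3)/3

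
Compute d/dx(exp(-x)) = -exp(-x)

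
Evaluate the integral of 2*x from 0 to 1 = 1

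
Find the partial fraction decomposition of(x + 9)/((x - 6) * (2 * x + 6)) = -1/(3*(x + 3)) + 5/(6*(x - 6))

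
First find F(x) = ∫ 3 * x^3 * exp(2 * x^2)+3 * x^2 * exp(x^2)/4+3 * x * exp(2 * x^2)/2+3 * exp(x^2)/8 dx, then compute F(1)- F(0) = 3*E/8 + 3*exp(2)/4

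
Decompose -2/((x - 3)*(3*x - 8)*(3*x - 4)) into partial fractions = -3/(10*(3*x - 4)) + 3/(2*(3*x - 8)) - 2/(5*(x - 3))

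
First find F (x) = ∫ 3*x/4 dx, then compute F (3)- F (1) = 3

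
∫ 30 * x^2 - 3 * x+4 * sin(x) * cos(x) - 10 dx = 10*x^3 - 3*x^2/2 - 10*x - cos(2*x) + C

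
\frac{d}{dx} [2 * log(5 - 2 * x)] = 4/(2*x - 5)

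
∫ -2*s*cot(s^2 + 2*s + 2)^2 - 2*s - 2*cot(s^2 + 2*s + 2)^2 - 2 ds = cot((s + 1)^2 + 1) + C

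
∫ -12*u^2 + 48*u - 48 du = -4*u^3 + 24*u^2 - 48*u + C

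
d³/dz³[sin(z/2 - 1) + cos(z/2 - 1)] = -sqrt(2)*cos(z/2 - 1 + pi/4)/8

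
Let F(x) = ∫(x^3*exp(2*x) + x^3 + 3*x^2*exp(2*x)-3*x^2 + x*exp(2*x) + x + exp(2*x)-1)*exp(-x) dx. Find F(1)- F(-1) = 0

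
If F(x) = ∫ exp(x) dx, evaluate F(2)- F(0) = -1 + exp(2)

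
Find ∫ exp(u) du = exp(u) + C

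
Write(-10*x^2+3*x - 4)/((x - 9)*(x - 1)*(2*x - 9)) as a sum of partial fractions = 772/(63*(2*x - 9)) - 11/(56*(x - 1)) - 787/(72*(x - 9))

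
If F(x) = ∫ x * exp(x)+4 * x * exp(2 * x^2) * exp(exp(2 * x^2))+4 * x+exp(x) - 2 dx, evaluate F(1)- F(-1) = -4 + exp(-1) + E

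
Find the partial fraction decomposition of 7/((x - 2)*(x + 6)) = -7/(8*(x + 6)) + 7/(8*(x - 2))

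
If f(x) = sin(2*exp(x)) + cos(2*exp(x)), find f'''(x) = 2*sqrt(2)*(-4*exp(2*x)*cos(2*exp(x) + pi/4) - 6*exp(x)*sin(2*exp(x) + pi/4) + cos(2*exp(x) + pi/4))*exp(x)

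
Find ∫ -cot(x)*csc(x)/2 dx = csc(x)/2 + C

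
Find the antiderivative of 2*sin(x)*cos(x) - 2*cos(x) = (sin(x) - 1)^2 + C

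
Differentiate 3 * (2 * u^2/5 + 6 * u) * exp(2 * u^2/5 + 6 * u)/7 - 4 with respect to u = 24*u^3*exp(2*u^2/5 + 6*u)/175 + 108*u^2*exp(2*u^2/5 + 6*u)/35 + 552*u*exp(2*u^2/5 + 6*u)/35 + 18*exp(2*u^2/5 + 6*u)/7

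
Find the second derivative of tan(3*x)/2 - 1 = 9*sin(3*x)/cos(3*x)^3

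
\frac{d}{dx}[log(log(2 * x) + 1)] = 1/(x*log(x) + x*log(2) + x)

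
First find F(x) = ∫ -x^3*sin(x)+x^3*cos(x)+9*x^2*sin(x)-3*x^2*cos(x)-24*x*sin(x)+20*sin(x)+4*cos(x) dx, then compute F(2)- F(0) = 8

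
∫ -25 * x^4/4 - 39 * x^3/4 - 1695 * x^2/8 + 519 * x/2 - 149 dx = -5*x^5/4 - 39*x^4/16 - 565*x^3/8 + 519*x^2/4 - 149*x + C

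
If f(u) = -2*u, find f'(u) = -2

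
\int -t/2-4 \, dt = -t^2/4 - 4*t + C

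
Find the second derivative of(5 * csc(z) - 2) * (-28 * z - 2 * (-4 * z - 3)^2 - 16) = 160*z^2/sin(z) - 320*z^2/sin(z)^3 + 380*z/sin(z) + 640*z*cos(z)/sin(z)^2 - 760*z/sin(z)^3 + 128 - 150/sin(z) + 760*cos(z)/sin(z)^2 - 340/sin(z)^3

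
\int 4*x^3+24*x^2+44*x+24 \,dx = x^4 + 8*x^3 + 22*x^2 + 24*x + C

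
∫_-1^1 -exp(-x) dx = -E + exp(-1)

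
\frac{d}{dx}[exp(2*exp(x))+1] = 2*exp(x + 2*exp(x))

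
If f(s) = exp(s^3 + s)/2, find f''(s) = 9*s^4*exp(s^3 + s)/2 + 3*s^2*exp(s^3 + s) + 3*s*exp(s^3 + s) + exp(s^3 + s)/2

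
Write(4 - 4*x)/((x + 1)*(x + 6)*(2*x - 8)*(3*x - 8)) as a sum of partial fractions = 45/(572*(3*x - 8)) - 7/(650*(x + 6)) + 4/(275*(x + 1)) - 3/(100*(x - 4))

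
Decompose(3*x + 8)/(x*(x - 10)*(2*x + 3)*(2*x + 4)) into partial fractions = 14/(69*(2*x + 3)) - 1/(24*(x + 2)) + 19/(2760*(x - 10)) - 1/(15*x)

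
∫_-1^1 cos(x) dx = 2*sin(1)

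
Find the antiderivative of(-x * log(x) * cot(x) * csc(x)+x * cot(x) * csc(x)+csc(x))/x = (log(x) - 1)*csc(x) + C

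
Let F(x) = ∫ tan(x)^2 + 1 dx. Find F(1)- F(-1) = 2*tan(1)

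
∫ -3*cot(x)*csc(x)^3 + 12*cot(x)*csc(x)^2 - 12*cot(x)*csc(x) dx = (csc(x) - 2)^3 + C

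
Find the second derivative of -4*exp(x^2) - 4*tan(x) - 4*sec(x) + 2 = -16*x^2*exp(x^2) - 8*exp(x^2) - 8*tan(x)^3 - 8*tan(x)^2*sec(x) - 8*tan(x) - 4*sec(x)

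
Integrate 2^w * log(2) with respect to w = 2^w + C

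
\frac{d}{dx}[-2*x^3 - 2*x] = -6*x^2 - 2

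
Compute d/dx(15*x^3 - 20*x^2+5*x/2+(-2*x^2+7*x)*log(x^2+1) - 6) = (90*x^4 - 8*x^3*log(x^2 + 1) - 88*x^3 + 14*x^2*log(x^2 + 1) + 123*x^2 - 8*x*log(x^2 + 1) - 80*x + 14*log(x^2 + 1) + 5)/(2*x^2 + 2)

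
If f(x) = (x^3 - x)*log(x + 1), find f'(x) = 3*x^2*log(x + 1) + x^2 - x - log(x + 1)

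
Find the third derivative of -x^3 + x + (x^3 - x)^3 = 504*x^6 - 630*x^4 + 180*x^2 - 12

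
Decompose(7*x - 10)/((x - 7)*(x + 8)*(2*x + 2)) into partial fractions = -11/(35*(x + 8)) + 17/(112*(x + 1)) + 13/(80*(x - 7))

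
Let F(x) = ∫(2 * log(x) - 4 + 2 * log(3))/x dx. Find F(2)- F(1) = -(-2 + log(3))^2 + (-2 + log(6))^2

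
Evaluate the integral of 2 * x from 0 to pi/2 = pi^2/4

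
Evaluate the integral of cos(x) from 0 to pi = 0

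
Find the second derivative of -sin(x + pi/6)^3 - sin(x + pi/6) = (18*sin(x)^2 + 18*sqrt(3)*sin(x)*cos(x) - 11)*sin(x + pi/6)/4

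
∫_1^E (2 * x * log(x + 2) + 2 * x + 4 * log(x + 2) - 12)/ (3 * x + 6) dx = (-4 + 2*E/3)*log(2 + E) + 10*log(3)/3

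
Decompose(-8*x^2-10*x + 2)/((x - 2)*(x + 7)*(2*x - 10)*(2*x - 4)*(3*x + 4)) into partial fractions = -9/(12920*(3*x + 4)) - 20/(4131*(x + 7)) + 343/(9720*(x - 2)) + 5/(108*(x - 2)^2) - 31/(1026*(x - 5))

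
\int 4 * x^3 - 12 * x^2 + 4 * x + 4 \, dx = x^4 - 4*x^3 + 2*x^2 + 4*x + C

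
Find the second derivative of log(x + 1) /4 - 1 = -1/(4*x^2 + 8*x + 4)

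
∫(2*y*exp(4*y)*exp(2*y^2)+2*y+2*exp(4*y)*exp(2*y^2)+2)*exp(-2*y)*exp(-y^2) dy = 2*sinh(y*(y + 2)) + C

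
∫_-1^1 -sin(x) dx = 0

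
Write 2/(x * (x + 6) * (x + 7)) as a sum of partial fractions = 2/(7*(x + 7)) - 1/(3*(x + 6)) + 1/(21*x)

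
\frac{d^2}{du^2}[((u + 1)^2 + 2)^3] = 30*u^4 + 120*u^3 + 252*u^2 + 264*u + 126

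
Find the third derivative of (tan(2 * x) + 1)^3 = 480*tan(2*x)^6 + 576*tan(2*x)^5 + 1056*tan(2*x)^4 + 960*tan(2*x)^3 + 672*tan(2*x)^2 + 384*tan(2*x) + 96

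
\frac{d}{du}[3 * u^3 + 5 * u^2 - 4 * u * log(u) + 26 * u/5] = 9*u^2 + 10*u - 4*log(u) + 6/5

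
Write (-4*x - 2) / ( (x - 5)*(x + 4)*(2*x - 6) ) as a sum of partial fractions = 1/(9*(x + 4)) + 1/(2*(x - 3)) - 11/(18*(x - 5))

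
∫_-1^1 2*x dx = 0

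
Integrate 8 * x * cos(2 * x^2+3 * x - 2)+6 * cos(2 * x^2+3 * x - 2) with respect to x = 2*sin(2*x^2 + 3*x - 2) + C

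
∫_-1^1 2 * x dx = 0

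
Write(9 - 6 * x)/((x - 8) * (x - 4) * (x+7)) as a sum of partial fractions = 17/(55*(x + 7)) + 15/(44*(x - 4)) - 13/(20*(x - 8))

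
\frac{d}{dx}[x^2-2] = 2*x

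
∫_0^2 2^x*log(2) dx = 3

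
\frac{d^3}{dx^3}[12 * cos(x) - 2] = 12*sin(x)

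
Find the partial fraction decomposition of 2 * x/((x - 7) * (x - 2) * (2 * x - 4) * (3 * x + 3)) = 1/(216*(x + 1)) - 11/(675*(x - 2)) - 2/(45*(x - 2)^2) + 7/(600*(x - 7))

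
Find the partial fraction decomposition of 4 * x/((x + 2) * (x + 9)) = 36/(7*(x + 9)) - 8/(7*(x + 2))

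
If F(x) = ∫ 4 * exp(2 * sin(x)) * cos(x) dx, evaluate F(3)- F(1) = -2*exp(2*sin(1)) + 2*exp(2*sin(3))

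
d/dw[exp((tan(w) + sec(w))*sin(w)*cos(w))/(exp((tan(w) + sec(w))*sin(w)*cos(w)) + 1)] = (2*sin(w) + 1)*exp(sin(w))*exp(sin(w)^2)*cos(w)/(exp(sin(w))*exp(sin(w)^2) + 1)^2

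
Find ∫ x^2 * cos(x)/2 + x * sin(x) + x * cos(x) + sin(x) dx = x*(x + 2)*sin(x)/2 + C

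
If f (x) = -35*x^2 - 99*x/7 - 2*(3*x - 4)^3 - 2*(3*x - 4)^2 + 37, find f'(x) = -162*x^2 + 326*x - 1779/7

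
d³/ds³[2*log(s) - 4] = 4/s^3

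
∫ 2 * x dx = x^2 + C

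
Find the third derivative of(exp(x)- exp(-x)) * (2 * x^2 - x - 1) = (2*x^2*exp(2*x) + 2*x^2 + 11*x*exp(2*x) - 13*x + 8*exp(2*x) + 14)*exp(-x)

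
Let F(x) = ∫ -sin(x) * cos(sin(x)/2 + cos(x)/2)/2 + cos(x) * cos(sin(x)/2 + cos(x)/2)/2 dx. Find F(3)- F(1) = -sin(cos(1)/2 + sin(1)/2) + sin(cos(3)/2 + sin(3)/2)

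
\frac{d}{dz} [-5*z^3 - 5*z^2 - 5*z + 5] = -15*z^2 - 10*z - 5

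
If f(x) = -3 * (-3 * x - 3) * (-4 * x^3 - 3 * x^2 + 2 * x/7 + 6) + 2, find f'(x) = -144*x^3 - 189*x^2 - 342*x/7 + 396/7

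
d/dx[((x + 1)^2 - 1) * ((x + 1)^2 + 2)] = 4*x^3 + 12*x^2 + 14*x + 6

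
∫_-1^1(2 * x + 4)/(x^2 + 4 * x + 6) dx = -log(9) + log(33)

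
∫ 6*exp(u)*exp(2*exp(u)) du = 3*exp(2*exp(u)) + C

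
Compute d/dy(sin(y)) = cos(y)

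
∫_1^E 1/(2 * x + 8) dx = -log(5)/2 + log(E + 4)/2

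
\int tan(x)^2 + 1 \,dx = tan(x) + C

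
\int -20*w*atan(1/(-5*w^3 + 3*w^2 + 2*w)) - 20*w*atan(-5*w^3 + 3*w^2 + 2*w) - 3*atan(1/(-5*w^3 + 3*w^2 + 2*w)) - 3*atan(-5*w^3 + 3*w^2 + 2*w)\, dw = -(atan(1/(w*(-5*w^2 + 3*w + 2))) + atan(w*(-5*w^2 + 3*w + 2)))*(10*w^2 + 3*w + 9) + C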